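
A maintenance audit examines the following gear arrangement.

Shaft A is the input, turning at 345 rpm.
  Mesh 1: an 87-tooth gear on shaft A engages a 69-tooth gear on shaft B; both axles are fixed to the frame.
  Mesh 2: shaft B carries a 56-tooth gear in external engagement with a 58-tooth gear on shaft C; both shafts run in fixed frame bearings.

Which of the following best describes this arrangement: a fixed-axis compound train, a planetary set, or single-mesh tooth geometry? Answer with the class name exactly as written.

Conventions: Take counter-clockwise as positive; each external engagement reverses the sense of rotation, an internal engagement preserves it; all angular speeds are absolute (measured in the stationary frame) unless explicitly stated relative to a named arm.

fixed-axis compound train

recognized (3 fixed axles, 2 meshes): fixed-axis compound train
classification: fixed-axis compound train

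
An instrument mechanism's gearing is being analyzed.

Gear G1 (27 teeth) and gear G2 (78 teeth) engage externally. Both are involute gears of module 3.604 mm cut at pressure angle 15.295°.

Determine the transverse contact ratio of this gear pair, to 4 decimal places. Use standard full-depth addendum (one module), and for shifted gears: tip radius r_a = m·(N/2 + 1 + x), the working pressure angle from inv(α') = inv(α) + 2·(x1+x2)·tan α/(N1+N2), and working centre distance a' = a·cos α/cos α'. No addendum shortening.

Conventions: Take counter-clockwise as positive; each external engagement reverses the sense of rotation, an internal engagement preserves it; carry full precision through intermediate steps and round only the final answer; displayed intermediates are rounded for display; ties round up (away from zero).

2.0212

recognized (one external pair, fixed centres): single-mesh tooth geometry, m = 3.604, N1 = 27, N2 = 78
base radii: r_b1 = 46.930697, r_b2 = 135.577569
tip radii: r_a1 = 52.258000, r_a2 = 144.160000
no profile shift: α' = α, a' = a
action lengths: √(r_a1²−r_b1²) = 22.987132, √(r_a2²−r_b2²) = 48.998250
base pitch p_b = π·m·cos α = 10.921269
CR = (22.987132 + 48.998250 − 189.210000·sin 15.29500°)/10.921269 = 2.021184
contact ratio ≈ 2.0212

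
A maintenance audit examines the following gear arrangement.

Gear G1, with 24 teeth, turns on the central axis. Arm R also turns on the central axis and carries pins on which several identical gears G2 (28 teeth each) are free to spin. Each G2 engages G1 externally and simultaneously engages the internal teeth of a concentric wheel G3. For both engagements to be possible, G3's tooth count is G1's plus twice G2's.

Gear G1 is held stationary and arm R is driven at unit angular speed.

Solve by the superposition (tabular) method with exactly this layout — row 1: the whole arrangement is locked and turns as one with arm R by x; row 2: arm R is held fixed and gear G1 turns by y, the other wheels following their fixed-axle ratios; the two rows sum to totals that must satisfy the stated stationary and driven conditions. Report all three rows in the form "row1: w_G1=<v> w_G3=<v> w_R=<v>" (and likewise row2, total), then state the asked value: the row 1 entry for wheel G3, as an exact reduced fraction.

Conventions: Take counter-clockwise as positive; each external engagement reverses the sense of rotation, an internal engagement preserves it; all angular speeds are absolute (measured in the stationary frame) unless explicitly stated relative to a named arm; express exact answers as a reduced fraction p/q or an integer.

planetary set (24T centre, 28T on arm, 80T internal) — Willis relation
superposition row 1 [locked train]: every member turns x
row 2: sun turns y, ring = −(24/80)·y, arm 0
boundary: total ω_sun = x + y = 0 and total ω_arm = x = 1  ⇒  y = -1, x = 1
row 2 ring = −(24/80)·(-1) = 3/10
totals (row 1 + row 2): sun 1 + (-1) = 0, ring 1 + 3/10 = 13/10, arm 1 + 0 = 1
asked cell (row1, ring) = 1

row1: w_G1=1 w_G3=1 w_R=1
row2: w_G1=-1 w_G3=3/10 w_R=0
total: w_G1=0 w_G3=13/10 w_R=1
asked value: 1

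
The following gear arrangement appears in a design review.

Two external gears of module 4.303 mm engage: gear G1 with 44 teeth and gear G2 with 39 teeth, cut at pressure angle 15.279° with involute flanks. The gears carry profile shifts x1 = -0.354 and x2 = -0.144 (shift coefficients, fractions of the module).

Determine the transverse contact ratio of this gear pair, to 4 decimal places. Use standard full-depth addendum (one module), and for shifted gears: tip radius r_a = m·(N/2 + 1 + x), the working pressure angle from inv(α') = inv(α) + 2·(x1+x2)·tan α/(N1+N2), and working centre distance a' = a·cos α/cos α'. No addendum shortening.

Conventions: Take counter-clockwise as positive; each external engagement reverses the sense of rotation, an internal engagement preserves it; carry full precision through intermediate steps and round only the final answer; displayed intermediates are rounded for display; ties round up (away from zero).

2.3333

topology: single-mesh involute geometry — m = 4.303, 44T/39T pair
base radii: r_b1 = 91.319942, r_b2 = 80.942676
tip radii: r_a1 = 97.445738, r_a2 = 87.591868
inv(α') = inv(15.279°) + 2·(-0.354-0.144)·tan α/(44+39) = 0.00322818  ⇒  α' = 12.13925°
a' = a·cos α / cos α' = 178.5745·cos 15.279°/cos 12.13925° = 176.202613
action lengths: √(r_a1²−r_b1²) = 34.005000, √(r_a2²−r_b2²) = 33.475641
base pitch p_b = π·m·cos α = 13.040457
CR = (34.005000 + 33.475641 − 176.202613·sin 12.13925°)/13.040457 = 2.333299
contact ratio ≈ 2.3333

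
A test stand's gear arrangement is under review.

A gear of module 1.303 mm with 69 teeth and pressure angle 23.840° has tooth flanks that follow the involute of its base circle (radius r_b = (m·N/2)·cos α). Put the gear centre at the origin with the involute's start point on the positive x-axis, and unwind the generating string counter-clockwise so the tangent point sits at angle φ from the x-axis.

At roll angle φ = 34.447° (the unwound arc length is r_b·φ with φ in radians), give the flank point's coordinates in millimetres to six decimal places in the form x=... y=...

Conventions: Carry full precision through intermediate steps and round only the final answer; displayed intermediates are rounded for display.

topology: single-mesh involute geometry — m = 1.303, N = 69
pitch radius r_p = m·N/2 = 1.303·69/2 = 44.953500
base radius r_b = r_p·cos α = 44.953500·cos 23.840° = 41.117965
roll angle φ = 34.447° = 0.60121357 rad
x = r_b·(cos φ + φ·sin φ) = 47.891015
y = r_b·(sin φ − φ·cos φ) = 2.872214

x=47.891015 y=2.872214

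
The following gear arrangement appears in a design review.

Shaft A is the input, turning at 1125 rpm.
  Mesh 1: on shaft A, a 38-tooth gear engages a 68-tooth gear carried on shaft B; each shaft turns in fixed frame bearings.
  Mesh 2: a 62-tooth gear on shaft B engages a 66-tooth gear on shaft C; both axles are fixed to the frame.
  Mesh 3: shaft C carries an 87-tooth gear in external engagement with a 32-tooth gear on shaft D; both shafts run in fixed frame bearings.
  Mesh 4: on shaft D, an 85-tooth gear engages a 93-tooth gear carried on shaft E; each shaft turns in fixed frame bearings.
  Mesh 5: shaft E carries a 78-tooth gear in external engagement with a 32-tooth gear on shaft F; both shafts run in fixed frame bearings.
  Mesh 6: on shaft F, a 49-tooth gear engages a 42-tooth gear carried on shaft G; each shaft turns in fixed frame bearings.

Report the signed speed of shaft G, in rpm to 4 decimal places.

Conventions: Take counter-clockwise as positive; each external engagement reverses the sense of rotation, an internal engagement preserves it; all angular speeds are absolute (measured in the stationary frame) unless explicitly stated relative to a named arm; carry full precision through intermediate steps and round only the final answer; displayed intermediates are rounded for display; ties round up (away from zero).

+4173.2233 rpm

topology: fixed-axis compound train — 6 meshes, A→G
mesh 1 [38T→68T]: ω = 1125.0000×38/68 = 628.6765 rpm, sense flips to −
mesh 2 [62T→66T]: ω = 628.6765×62/66 = 590.5749 rpm, sense flips to +
mesh 3 [87T→32T]: ω = 590.5749×87/32 = 1605.6254 rpm, sense flips to −
mesh 4 [85T→93T]: ω = 1605.6254×85/93 = 1467.5071 rpm, sense flips to +
mesh 5 [78T→32T]: ω = 1467.5071×78/32 = 3577.0486 rpm, sense flips to −
mesh 6 [49T→42T]: ω = 3577.0486×49/42 = 4173.2233 rpm, sense flips to +
signed output speed = +4173.2233 rpm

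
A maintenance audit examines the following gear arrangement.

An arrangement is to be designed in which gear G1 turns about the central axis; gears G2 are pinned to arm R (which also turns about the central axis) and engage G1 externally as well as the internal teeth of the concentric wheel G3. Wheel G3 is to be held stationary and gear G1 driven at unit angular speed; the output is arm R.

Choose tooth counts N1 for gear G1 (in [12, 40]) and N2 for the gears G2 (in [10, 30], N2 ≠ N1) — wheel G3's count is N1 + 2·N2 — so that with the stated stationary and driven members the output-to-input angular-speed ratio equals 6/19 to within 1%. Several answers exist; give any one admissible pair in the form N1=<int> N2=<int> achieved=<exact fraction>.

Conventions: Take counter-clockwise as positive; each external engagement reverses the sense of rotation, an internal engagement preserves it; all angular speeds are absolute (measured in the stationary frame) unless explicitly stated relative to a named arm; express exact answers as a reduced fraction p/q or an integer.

N1=24 N2=14 achieved=6/19

topology: planetary set — design target 6/19, arm = carrier (Willis)
Willis with ω_ring = 0: ω_arm/ω_sun = N1/(N1+N3); set equal to 6/19  ⇒  N3/N1 = 1/(6/19) − 1 = 13/6
N3 = N1 + 2·N2  ⇒  N2/N1 = (N3/N1 − 1)/2 = (13/6 − 1)/2 = 7/12
smallest multiple with N1 ≥ 12 and N2 ≥ 10: k = 2  ⇒  N1 = 2·12 = 24, N2 = 2·7 = 14 (N1 ≤ 40, N2 ≤ 30, N2 ≠ N1 ✓), N3 = 24 + 2·14 = 52
check: N1/(N1+N3) with N1 = 24, N3 = 52 gives 6/19; |achieved − target| = 0 ≤ 3/950 ✓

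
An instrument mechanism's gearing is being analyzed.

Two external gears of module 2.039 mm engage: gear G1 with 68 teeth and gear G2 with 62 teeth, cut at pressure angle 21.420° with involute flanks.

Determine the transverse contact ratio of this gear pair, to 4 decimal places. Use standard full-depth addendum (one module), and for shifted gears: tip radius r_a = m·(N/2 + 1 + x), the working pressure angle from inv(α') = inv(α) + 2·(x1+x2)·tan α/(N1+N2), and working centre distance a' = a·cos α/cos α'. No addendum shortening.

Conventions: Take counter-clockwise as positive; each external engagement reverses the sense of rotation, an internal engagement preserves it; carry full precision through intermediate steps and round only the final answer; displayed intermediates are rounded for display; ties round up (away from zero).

single-mesh involute tooth geometry (68T engaging 62T at module 2.039)
base radii: r_b1 = 64.537542, r_b2 = 58.843053
tip radii: r_a1 = 71.365000, r_a2 = 65.248000
no profile shift: α' = α, a' = a
action lengths: √(r_a1²−r_b1²) = 30.460941, √(r_a2²−r_b2²) = 28.192138
base pitch p_b = π·m·cos α = 5.963255
CR = (30.460941 + 28.192138 − 132.535000·sin 21.42000°)/5.963255 = 1.719038
contact ratio ≈ 1.7190

1.7190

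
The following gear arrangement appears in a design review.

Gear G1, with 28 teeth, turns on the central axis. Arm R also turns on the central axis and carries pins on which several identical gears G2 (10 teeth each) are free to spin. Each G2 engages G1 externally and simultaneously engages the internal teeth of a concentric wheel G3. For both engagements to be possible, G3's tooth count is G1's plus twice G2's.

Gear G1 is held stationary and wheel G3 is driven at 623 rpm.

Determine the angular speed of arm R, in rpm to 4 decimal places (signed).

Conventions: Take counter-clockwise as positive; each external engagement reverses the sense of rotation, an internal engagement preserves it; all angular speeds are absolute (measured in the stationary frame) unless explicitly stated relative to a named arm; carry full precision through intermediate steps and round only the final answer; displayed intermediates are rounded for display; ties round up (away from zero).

+393.4737 rpm

topology: planetary set — G1 28T / G2 10T / G3 48T, arm = carrier (Willis)
normalise by the input: solve with ω_ring = 1, then scale by 623 rpm
ring teeth: 28 + 2·10 = 48
28(ω_sun−ω_arm) = −48(ω_ring−ω_arm),  ω_sun = 0, ω_ring = 1
28(0−ω_arm) = −48(1−ω_arm)  ⇒  76·ω_arm = 48  ⇒  ω_arm = 12/19
scale: ω_arm = 12/19 × 623 rpm = +393.4737 rpm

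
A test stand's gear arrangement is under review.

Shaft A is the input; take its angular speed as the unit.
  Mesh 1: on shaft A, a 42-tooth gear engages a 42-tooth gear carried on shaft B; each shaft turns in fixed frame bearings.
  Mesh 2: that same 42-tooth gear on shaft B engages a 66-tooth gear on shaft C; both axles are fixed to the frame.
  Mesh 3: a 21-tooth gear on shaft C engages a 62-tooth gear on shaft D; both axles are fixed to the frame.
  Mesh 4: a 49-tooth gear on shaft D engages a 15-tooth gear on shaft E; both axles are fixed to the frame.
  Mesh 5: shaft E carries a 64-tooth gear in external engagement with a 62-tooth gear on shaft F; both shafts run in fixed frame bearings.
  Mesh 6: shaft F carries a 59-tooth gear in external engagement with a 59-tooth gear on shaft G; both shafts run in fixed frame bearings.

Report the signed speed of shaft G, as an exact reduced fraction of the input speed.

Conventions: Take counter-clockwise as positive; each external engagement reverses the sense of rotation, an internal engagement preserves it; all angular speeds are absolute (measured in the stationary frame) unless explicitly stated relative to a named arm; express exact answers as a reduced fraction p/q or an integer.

6-mesh fixed-axis compound train (all bearings frame-fixed)
mesh 1 [42T→42T]: |ω|/ω_in = 1×42/42 = 1, sense flips to −
mesh 2 [42T→66T]: |ω|/ω_in = 1×42/66 = 7/11, sense flips to +
mesh 3 [21T→62T]: |ω|/ω_in = (7/11)×21/62 = 147/682, sense flips to −
mesh 4 [49T→15T]: |ω|/ω_in = (147/682)×49/15 = 2401/3410, sense flips to +
mesh 5 [64T→62T]: |ω|/ω_in = (2401/3410)×64/62 = 38416/52855, sense flips to −
mesh 6 [59T→59T]: |ω|/ω_in = (38416/52855)×59/59 = 38416/52855, sense flips to +
signed output speed (× input speed) = 38416/52855

38416/52855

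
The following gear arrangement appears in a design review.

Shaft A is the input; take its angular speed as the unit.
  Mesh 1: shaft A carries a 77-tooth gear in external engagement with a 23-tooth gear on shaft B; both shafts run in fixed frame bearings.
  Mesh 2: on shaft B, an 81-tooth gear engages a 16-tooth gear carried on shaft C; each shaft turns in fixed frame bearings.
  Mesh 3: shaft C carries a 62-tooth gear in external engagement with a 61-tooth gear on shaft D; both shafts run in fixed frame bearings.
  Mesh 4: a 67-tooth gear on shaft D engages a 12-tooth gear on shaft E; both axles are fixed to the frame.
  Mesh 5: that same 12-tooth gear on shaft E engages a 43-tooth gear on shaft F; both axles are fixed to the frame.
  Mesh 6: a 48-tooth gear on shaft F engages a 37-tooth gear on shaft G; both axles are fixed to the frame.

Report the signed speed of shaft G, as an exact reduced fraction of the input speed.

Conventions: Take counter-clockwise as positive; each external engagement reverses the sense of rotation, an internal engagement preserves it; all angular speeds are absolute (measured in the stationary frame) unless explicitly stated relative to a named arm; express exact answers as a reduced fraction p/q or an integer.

6-mesh fixed-axis compound train (all bearings frame-fixed)
mesh 1 [77T→23T]: |ω|/ω_in = 1×77/23 = 77/23, sense flips to −
mesh 2 [81T→16T]: |ω|/ω_in = (77/23)×81/16 = 6237/368, sense flips to +
mesh 3 [62T→61T]: |ω|/ω_in = (6237/368)×62/61 = 193347/11224, sense flips to −
mesh 4 [67T→12T]: |ω|/ω_in = (193347/11224)×67/12 = 4318083/44896, sense flips to +
mesh 5 [12T→43T]: |ω|/ω_in = (4318083/44896)×12/43 = 12954249/482632, sense flips to −
mesh 6 [48T→37T]: |ω|/ω_in = (12954249/482632)×48/37 = 77725494/2232173, sense flips to +
signed output speed (× input speed) = 77725494/2232173

77725494/2232173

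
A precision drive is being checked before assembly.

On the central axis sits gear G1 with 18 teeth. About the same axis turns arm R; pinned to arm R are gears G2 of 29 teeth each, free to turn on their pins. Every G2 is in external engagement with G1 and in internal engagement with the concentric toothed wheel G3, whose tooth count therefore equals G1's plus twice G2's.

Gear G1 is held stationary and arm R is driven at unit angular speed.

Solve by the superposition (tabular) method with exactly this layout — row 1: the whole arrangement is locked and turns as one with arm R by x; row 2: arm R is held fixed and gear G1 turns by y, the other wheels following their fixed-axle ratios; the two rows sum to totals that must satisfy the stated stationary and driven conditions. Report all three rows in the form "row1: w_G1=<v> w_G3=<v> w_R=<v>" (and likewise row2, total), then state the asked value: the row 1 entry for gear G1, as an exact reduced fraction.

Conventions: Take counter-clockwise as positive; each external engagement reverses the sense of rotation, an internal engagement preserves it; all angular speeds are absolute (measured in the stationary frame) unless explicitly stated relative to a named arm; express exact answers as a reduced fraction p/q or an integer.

topology: planetary set — G1 18T / G2 29T / G3 76T, arm = carrier (Willis)
row 1 — lock + rotate with arm: ω_sun = ω_ring = ω_arm = x
row 2 (arm held, sun turns y): ω_ring = −(18/76)·y, ω_arm = 0
boundary: total ω_sun = x + y = 0 and total ω_arm = x = 1  ⇒  y = -1, x = 1
row 2 ring = −(18/76)·(-1) = 9/38
totals (row 1 + row 2): sun 1 + (-1) = 0, ring 1 + 9/38 = 47/38, arm 1 + 0 = 1
asked cell (row1, sun) = 1

row1: w_G1=1 w_G3=1 w_R=1
row2: w_G1=-1 w_G3=9/38 w_R=0
total: w_G1=0 w_G3=47/38 w_R=1
asked value: 1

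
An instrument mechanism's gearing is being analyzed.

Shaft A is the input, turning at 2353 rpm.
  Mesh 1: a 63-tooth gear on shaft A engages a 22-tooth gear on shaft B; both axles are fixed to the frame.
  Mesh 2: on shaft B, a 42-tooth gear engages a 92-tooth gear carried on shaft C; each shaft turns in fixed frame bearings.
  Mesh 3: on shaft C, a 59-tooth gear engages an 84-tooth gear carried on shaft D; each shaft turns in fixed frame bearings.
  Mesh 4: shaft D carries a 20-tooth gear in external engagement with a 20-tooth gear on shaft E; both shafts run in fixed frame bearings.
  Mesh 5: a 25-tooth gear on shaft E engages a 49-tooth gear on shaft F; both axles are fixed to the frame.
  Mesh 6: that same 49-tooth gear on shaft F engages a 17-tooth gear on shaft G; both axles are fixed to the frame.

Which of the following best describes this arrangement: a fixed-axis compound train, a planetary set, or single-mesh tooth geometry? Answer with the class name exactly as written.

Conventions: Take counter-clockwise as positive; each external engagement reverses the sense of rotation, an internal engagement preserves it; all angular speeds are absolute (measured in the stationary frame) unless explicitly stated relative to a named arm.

fixed-axis compound train

topology: fixed-axis compound train — 6 meshes, A→G
classification: fixed-axis compound train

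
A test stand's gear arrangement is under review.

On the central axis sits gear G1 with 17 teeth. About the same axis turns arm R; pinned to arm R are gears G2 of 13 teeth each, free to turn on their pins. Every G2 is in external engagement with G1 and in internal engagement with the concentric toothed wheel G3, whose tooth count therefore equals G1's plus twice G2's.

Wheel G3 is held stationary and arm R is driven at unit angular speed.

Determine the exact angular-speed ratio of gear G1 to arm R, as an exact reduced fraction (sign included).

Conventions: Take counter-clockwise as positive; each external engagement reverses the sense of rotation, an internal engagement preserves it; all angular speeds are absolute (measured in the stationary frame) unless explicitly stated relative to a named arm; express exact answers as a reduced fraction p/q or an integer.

class = planetary set [G3 = 17+2·13 = 43; Willis about the carrier]
ring teeth: 17 + 2·13 = 43
17(ω_sun−ω_arm) = −43(ω_ring−ω_arm),  ω_ring = 0, ω_arm = 1
ω_sun = 1 − (43/17)(0−1) = 60/17
ω_out/ω_in = 60/17

60/17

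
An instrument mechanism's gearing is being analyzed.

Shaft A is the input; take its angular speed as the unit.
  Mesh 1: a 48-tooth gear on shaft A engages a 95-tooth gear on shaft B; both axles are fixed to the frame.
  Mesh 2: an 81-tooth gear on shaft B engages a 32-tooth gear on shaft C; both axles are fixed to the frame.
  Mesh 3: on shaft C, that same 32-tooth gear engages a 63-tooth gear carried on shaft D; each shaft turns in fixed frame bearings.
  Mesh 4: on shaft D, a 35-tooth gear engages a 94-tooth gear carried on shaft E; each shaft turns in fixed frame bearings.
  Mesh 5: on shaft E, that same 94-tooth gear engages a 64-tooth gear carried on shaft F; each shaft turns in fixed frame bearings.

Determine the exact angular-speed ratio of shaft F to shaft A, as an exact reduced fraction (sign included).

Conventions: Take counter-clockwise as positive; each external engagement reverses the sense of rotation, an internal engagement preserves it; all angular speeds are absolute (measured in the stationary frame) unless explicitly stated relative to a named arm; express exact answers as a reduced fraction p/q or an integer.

class = fixed-axis compound train [5 meshes; 5 ratios multiply, 5 sense flips]
mesh 1 [48T→95T]: running ratio 48/95, sense −
mesh 2 [81T→32T]: running ratio 243/190, sense +
mesh 3 [32T→63T]: running ratio 432/665, sense −
mesh 4 [35T→94T]: running ratio 216/893, sense +
mesh 5 [94T→64T]: running ratio 27/76, sense −
ω_out/ω_in = -27/76

-27/76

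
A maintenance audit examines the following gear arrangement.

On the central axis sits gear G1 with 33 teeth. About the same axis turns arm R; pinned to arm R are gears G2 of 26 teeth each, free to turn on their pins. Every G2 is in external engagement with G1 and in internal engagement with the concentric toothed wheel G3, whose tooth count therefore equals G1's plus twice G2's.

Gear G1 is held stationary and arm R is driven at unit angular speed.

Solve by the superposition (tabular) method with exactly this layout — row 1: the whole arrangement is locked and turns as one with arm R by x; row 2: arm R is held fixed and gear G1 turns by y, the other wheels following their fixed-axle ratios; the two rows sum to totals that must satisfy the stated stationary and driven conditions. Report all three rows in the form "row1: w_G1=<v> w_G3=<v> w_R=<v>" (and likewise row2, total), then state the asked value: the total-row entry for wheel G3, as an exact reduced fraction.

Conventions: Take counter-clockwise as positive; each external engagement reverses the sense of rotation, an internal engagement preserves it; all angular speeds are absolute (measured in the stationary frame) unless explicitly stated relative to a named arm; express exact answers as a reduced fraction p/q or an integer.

class = planetary set [G3 = 33+2·26 = 85; Willis about the carrier]
row 1: whole set turns with the arm by x
row 2: sun turns y, ring = −(33/85)·y, arm 0
boundary: total ω_sun = x + y = 0 and total ω_arm = x = 1  ⇒  y = -1, x = 1
row 2 ring = −(33/85)·(-1) = 33/85
totals (row 1 + row 2): sun 1 + (-1) = 0, ring 1 + 33/85 = 118/85, arm 1 + 0 = 1
asked cell (total, ring) = 118/85

row1: w_G1=1 w_G3=1 w_R=1
row2: w_G1=-1 w_G3=33/85 w_R=0
total: w_G1=0 w_G3=118/85 w_R=1
asked value: 118/85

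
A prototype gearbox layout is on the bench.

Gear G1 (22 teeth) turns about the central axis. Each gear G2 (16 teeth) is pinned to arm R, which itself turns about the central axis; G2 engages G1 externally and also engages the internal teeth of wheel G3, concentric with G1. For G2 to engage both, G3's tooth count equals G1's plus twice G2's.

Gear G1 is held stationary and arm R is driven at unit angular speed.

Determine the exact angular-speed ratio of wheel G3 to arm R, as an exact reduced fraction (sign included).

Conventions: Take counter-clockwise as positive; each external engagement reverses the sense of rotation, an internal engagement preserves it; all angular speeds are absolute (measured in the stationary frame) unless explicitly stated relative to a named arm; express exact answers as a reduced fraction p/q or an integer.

38/27

recognized (axles ride arm R): planetary set, 22/16/54 teeth
ring teeth: 22 + 2·16 = 54
22(ω_sun−ω_arm) = −54(ω_ring−ω_arm),  ω_sun = 0, ω_arm = 1
ω_ring = 1 − (22/54)(0−1) = 38/27
ω_out/ω_in = 38/27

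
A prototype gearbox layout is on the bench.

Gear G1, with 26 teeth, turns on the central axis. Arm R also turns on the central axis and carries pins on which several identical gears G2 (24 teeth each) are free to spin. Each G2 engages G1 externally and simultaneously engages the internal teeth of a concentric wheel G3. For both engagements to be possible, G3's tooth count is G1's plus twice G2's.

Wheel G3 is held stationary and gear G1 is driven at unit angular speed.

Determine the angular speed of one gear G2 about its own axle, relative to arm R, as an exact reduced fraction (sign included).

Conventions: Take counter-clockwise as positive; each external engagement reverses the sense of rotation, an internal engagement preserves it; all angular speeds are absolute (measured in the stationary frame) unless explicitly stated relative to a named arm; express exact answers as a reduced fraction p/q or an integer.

planetary set (26T centre, 24T on arm, 74T internal) — Willis relation
ring teeth: 26 + 2·24 = 74
26(ω_sun−ω_arm) = −74(ω_ring−ω_arm),  ω_ring = 0, ω_sun = 1
26(1−ω_arm) = −74(0−ω_arm)  ⇒  100·ω_arm = 26  ⇒  ω_arm = 13/50
sun–planet mesh: 26·(1−13/50) = −24·(ω_p−ω_arm)  ⇒  ω_p−ω_arm = -481/600
exact speed ratio = -481/600

-481/600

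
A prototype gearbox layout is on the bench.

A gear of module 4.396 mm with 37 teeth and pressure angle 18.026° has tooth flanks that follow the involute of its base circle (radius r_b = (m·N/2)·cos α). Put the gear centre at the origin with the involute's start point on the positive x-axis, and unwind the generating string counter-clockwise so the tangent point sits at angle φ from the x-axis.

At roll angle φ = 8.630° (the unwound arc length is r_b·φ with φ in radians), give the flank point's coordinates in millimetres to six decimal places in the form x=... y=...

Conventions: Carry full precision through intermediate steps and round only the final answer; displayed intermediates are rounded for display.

x=78.206480 y=0.087888

single-mesh involute tooth geometry (37T wheel at module 4.396)
pitch radius r_p = m·N/2 = 4.396·37/2 = 81.326000
base radius r_b = r_p·cos α = 81.326000·cos 18.026° = 77.334210
roll angle φ = 8.630° = 0.15062191 rad
x = r_b·(cos φ + φ·sin φ) = 78.206480
y = r_b·(sin φ − φ·cos φ) = 0.087888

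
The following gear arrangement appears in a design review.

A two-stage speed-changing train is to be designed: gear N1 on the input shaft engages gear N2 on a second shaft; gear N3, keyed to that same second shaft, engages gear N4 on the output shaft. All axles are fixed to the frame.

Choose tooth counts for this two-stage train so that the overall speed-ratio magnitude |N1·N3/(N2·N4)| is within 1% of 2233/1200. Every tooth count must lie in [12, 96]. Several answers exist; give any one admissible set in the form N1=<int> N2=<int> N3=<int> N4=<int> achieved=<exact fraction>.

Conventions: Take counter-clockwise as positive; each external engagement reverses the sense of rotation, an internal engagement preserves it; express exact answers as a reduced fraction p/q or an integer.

design class (target 2233/1200): fixed-axis compound train
target = 2233/1200 in lowest terms: an exact hit needs N1·N3 = k·2233 and N2·N4 = k·1200 for one integer k, every count in [12, 96]; additionally prefer no 1:1 stage (N1 ≠ N2, N3 ≠ N4)
k = 1: N1·N3 = 2233 = 29·77, N2·N4 = 1200 = 15·80
achieved = 29·77/(15·80) = 2233/1200; |achieved − target| = 0 ≤ 2233/120000 ✓

N1=29 N2=15 N3=77 N4=80 achieved=2233/1200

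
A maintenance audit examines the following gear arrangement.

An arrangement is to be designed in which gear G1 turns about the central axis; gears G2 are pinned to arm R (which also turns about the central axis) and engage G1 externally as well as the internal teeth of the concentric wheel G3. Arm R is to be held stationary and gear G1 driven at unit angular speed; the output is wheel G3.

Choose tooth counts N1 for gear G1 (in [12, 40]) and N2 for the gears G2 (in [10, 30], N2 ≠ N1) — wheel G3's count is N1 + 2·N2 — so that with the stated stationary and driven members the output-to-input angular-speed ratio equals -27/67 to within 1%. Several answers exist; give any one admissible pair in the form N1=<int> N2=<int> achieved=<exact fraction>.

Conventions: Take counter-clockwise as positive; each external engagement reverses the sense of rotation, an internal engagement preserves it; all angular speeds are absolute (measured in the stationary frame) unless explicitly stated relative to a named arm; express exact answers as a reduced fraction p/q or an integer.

topology: planetary set — design target -27/67, arm = carrier (Willis)
Willis with ω_arm = 0: ω_ring/ω_sun = −N1/N3; set equal to -27/67  ⇒  N3/N1 = −1/(-27/67) = 67/27
N3 = N1 + 2·N2  ⇒  N2/N1 = (N3/N1 − 1)/2 = (67/27 − 1)/2 = 20/27
smallest multiple with N1 ≥ 12 and N2 ≥ 10: k = 1  ⇒  N1 = 1·27 = 27, N2 = 1·20 = 20 (N1 ≤ 40, N2 ≤ 30, N2 ≠ N1 ✓), N3 = 27 + 2·20 = 67
check: −N1/N3 with N1 = 27, N3 = 67 gives -27/67; |achieved − target| = 0 ≤ 27/6700 ✓

N1=27 N2=20 achieved=-27/67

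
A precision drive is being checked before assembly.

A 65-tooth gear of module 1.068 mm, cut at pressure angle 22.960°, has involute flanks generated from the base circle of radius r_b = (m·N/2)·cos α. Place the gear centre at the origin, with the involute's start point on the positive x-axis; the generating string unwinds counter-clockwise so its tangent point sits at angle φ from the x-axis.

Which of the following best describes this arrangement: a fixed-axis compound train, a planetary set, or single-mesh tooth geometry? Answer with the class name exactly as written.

single-mesh involute tooth geometry (65T wheel at module 1.068)
classification: single-mesh tooth geometry

single-mesh tooth geometry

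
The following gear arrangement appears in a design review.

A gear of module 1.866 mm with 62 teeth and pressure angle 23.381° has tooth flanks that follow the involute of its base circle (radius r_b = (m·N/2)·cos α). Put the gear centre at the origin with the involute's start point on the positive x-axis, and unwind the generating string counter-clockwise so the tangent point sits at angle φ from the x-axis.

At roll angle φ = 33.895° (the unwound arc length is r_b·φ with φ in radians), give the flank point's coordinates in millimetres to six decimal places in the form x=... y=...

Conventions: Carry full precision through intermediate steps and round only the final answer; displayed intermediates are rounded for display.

x=61.589750 y=3.537564

topology: single-mesh involute geometry — m = 1.866, N = 62
pitch radius r_p = m·N/2 = 1.866·62/2 = 57.846000
base radius r_b = r_p·cos α = 57.846000·cos 23.381° = 53.096049
roll angle φ = 33.895° = 0.59157935 rad
x = r_b·(cos φ + φ·sin φ) = 61.589750
y = r_b·(sin φ − φ·cos φ) = 3.537564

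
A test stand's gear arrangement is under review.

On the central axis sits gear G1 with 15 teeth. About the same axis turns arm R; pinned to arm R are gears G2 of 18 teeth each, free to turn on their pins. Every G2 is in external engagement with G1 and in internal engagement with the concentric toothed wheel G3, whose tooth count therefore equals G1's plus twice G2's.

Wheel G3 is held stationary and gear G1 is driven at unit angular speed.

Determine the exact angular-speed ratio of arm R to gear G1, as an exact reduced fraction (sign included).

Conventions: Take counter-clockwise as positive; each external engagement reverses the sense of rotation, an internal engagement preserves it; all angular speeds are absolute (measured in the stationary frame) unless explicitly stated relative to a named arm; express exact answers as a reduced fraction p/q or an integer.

class = planetary set [G3 = 15+2·18 = 51; Willis about the carrier]
ring teeth: 15 + 2·18 = 51
15(ω_sun−ω_arm) = −51(ω_ring−ω_arm),  ω_ring = 0, ω_sun = 1
15(1−ω_arm) = −51(0−ω_arm)  ⇒  66·ω_arm = 15  ⇒  ω_arm = 5/22
ω_out/ω_in = 5/22

5/22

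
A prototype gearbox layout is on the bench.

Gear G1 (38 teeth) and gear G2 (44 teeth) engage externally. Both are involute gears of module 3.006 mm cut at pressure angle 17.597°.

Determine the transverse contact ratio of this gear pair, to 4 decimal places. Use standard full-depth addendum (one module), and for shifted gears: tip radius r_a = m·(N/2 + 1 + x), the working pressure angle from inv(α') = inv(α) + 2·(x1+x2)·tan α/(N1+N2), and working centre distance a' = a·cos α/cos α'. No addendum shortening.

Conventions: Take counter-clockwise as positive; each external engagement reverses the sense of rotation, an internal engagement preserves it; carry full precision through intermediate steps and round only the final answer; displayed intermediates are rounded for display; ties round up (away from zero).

1.8488

single-mesh involute tooth geometry (38T engaging 44T at module 3.006)
base radii: r_b1 = 54.441436, r_b2 = 63.037452
tip radii: r_a1 = 60.120000, r_a2 = 69.138000
no profile shift: α' = α, a' = a
action lengths: √(r_a1²−r_b1²) = 25.505773, √(r_a2²−r_b2²) = 28.396173
base pitch p_b = π·m·cos α = 9.001727
CR = (25.505773 + 28.396173 − 123.246000·sin 17.59700°)/9.001727 = 1.848781
contact ratio ≈ 1.8488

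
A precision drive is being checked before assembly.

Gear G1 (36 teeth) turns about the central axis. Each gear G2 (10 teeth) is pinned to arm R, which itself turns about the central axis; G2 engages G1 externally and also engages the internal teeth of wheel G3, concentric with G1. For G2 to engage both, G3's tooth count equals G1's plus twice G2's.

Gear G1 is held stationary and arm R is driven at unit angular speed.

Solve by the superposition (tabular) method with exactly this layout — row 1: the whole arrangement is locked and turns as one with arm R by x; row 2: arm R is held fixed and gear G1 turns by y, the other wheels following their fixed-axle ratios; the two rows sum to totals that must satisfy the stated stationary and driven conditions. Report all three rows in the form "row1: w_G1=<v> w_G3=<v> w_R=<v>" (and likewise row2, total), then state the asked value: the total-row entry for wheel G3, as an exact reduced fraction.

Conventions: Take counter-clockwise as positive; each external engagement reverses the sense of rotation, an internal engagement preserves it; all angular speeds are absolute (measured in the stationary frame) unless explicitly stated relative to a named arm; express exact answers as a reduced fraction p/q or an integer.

topology: planetary set — G1 36T / G2 10T / G3 56T, arm = carrier (Willis)
row 1 (train locked, turned with arm): all members turn x
superposition row 2 [arm held]: sun y, ring −(36/56)·y, arm 0
boundary: total ω_sun = x + y = 0 and total ω_arm = x = 1  ⇒  y = -1, x = 1
row 2 ring = −(36/56)·(-1) = 9/14
totals (row 1 + row 2): sun 1 + (-1) = 0, ring 1 + 9/14 = 23/14, arm 1 + 0 = 1
asked cell (total, ring) = 23/14

row1: w_G1=1 w_G3=1 w_R=1
row2: w_G1=-1 w_G3=9/14 w_R=0
total: w_G1=0 w_G3=23/14 w_R=1
asked value: 23/14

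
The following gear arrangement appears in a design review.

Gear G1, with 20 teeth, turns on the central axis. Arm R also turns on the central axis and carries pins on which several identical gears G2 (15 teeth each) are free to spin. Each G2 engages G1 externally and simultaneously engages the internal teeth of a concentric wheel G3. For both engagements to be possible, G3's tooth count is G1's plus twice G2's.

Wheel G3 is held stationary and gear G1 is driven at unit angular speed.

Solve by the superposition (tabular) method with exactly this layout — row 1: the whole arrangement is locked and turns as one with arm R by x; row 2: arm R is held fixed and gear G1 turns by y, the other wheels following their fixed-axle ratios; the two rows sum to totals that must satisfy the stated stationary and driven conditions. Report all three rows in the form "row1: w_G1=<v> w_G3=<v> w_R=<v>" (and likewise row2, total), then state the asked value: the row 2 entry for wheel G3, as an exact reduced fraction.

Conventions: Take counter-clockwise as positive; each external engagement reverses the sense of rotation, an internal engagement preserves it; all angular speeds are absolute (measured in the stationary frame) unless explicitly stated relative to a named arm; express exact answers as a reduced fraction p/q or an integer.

recognized (axles ride arm R): planetary set, 20/15/50 teeth
row 1 (train locked, turned with arm): all members turn x
superposition row 2 [arm held]: sun y, ring −(20/50)·y, arm 0
boundary: total ω_ring = x − (20/50)·y = 0 and total ω_sun = x + y = 1  ⇒  y = 5/7, x = 2/7
row 2 ring = −(20/50)·5/7 = -2/7
totals (row 1 + row 2): sun 2/7 + 5/7 = 1, ring 2/7 + (-2/7) = 0, arm 2/7 + 0 = 2/7
asked cell (row2, ring) = -2/7

row1: w_G1=2/7 w_G3=2/7 w_R=2/7
row2: w_G1=5/7 w_G3=-2/7 w_R=0
total: w_G1=1 w_G3=0 w_R=2/7
asked value: -2/7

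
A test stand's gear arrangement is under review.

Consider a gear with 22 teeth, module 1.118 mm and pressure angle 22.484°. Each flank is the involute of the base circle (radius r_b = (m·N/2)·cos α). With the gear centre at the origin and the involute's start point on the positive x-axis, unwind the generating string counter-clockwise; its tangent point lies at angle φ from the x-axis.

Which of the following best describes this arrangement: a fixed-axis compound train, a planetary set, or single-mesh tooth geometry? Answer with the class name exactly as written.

single-mesh tooth geometry

class = single-mesh tooth geometry [base-circle involute, m = 1.118, 22T]
classification: single-mesh tooth geometry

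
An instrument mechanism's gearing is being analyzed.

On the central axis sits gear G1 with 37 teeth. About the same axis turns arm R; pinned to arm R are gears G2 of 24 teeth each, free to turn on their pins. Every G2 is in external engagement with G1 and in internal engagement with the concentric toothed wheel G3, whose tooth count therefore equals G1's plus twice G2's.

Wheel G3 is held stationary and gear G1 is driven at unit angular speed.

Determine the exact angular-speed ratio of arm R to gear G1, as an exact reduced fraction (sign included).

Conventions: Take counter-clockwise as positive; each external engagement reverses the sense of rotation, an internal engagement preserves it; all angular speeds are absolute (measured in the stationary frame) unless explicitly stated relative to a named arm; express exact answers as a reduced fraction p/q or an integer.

class = planetary set [G3 = 37+2·24 = 85; Willis about the carrier]
ring teeth: 37 + 2·24 = 85
37(ω_sun−ω_arm) = −85(ω_ring−ω_arm),  ω_ring = 0, ω_sun = 1
37(1−ω_arm) = −85(0−ω_arm)  ⇒  122·ω_arm = 37  ⇒  ω_arm = 37/122
ω_out/ω_in = 37/122

37/122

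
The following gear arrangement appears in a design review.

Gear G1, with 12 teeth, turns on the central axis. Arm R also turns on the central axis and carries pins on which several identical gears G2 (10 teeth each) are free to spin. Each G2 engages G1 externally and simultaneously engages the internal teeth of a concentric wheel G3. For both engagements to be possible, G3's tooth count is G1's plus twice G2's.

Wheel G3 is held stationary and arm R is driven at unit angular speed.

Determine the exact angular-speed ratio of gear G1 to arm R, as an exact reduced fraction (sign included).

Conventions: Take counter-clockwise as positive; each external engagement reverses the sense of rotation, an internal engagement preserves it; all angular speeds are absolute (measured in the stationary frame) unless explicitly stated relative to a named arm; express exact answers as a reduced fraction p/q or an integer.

11/3

planetary set (12T centre, 10T on arm, 32T internal) — Willis relation
ring teeth: 12 + 2·10 = 32
12(ω_sun−ω_arm) = −32(ω_ring−ω_arm),  ω_ring = 0, ω_arm = 1
ω_sun = 1 − (32/12)(0−1) = 11/3
ω_out/ω_in = 11/3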